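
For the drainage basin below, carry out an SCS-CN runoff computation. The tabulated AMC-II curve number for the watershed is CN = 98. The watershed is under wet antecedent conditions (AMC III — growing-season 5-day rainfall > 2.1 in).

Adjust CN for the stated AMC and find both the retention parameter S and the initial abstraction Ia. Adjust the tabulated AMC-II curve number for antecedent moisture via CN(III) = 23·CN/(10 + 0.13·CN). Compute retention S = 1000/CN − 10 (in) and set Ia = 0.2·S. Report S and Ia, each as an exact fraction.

S = 100/1127 in ≈ 0.089 in; Ia = 20/1127 in ≈ 0.018 in

Wet (AMC III): CN(III) = 23·98/(10 + 0.13·98) = 2254/(1137/50) = 112700/1137 ≈ 99.120
Retention S: 1000/CN − 10 with CN=99.120 → S = 100/1127 ≈ 0.089 in
Ia = 0.2·(100/1127) = 20/1127 in ≈ 0.018 in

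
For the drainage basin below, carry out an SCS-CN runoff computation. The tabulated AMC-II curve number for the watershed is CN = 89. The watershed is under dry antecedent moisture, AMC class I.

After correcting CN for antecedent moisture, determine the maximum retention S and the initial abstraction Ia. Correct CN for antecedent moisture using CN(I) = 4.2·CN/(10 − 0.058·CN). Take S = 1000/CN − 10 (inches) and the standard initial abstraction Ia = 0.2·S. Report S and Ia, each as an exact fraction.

Adjust CN=89 to AMC I: 4.2·89/(10 − 0.058·89) → (1869/5) ÷ (2419/500) = 186900/2419 ≈ 77.263
S = 1000/(186900/2419) − 10 = 5500/1869 in ≈ 2.943 in
Initial abstraction Ia = S/5 = (5500/1869)/5 = 1100/1869 ≈ 0.589 in

S = 5500/1869 in ≈ 2.943 in; Ia = 1100/1869 in ≈ 0.589 in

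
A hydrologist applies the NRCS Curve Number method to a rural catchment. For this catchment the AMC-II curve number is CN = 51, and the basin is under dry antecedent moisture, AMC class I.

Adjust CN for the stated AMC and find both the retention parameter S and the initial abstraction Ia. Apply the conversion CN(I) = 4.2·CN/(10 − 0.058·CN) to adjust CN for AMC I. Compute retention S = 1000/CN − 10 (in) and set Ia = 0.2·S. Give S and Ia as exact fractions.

Dry (AMC I): CN(I) = 4.2·51/(10 − 0.058·51) = (1071/5)/(3521/500) = 15300/503 ≈ 30.417
S = 1000/(15300/503) − 10 = 3500/153 in ≈ 22.876 in
Initial abstraction Ia = S/5 = (3500/153)/5 = 700/153 ≈ 4.575 in

S = 3500/153 in ≈ 22.876 in; Ia = 700/153 in ≈ 4.575 in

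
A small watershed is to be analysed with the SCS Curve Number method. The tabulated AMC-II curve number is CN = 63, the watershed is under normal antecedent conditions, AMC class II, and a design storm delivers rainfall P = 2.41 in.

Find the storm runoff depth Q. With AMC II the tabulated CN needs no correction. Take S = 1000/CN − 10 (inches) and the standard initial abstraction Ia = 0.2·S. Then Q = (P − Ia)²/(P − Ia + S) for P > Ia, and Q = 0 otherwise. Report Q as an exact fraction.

Q = 60575089/282132900 in ≈ 0.215 in

Average conditions: CN = 63 (no AMC adjustment).
Retention S: 1000/CN − 10 with CN=63.000 → S = 370/63 ≈ 5.873 in
Ia = 0.2S: 0.2·5.873 = 1.175 in (exactly 74/63)
Excess rainfall: 2.410 − 1.175 = 1.235 in; P > Ia so Q > 0
Runoff Q = (P−Ia)²/(P−Ia+S) = (1.235)²/(1.235+5.873) = 60575089/282132900 ≈ 0.215 in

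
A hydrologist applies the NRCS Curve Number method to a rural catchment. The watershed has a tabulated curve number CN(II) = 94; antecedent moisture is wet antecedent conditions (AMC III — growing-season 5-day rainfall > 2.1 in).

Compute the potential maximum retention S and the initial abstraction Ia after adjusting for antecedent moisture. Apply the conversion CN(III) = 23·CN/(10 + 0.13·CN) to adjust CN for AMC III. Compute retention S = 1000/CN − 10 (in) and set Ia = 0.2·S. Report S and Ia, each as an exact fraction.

CN(III) from CN(II)=94: (23·94)/(10 + 0.13·94) = 108100/1111 ≈ 97.300
S = 1000/(108100/1111) − 10 = 300/1081 in ≈ 0.278 in
Initial abstraction Ia = S/5 = (300/1081)/5 = 60/1081 ≈ 0.056 in

S = 300/1081 in ≈ 0.278 in; Ia = 60/1081 in ≈ 0.056 in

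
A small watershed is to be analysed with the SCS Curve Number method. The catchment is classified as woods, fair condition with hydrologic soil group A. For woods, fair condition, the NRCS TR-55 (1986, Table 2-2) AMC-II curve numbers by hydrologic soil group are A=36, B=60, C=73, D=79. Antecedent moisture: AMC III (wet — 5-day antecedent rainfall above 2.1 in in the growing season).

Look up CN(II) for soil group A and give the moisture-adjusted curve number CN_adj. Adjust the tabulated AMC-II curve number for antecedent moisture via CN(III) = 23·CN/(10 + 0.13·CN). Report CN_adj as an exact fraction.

CN_adj = 20700/367 ≈ 56.403

NRCS table: woods, fair condition, soil group A → CN(II) = 36
Adjust CN=36 to AMC III: 23·36/(10 + 0.13·36) → 828 ÷ (367/25) = 20700/367 ≈ 56.403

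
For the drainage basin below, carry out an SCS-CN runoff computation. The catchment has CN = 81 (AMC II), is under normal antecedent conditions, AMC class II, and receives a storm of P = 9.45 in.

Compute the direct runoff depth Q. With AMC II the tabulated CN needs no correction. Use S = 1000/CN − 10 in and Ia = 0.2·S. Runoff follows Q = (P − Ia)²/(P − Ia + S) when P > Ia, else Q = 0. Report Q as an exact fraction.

Q = 211673401/29725380 in ≈ 7.121 in

AMC II — tabulated CN = 81 applies directly.
S = 1000/81 − 10 = 190/81 in ≈ 2.346 in
Ia = 0.2·(190/81) = 38/81 in ≈ 0.469 in
Excess rainfall: 9.450 − 0.469 = 8.981 in; P > Ia so Q > 0
Q: (14549/1620)² ÷ (18349/1620) = 211673401/29725380 in (≈ 7.121 in)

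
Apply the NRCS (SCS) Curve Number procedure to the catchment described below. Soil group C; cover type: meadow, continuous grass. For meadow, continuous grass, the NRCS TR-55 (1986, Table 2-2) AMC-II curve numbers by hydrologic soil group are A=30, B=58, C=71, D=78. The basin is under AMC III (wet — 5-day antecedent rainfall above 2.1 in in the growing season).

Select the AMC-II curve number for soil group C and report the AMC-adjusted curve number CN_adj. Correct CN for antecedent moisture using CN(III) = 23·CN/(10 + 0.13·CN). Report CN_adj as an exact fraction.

CN_adj = 163300/1923 ≈ 84.919

NRCS table: meadow, continuous grass, soil group C → CN(II) = 71
Adjust CN=71 to AMC III: 23·71/(10 + 0.13·71) → 1633 ÷ (1923/100) = 163300/1923 ≈ 84.919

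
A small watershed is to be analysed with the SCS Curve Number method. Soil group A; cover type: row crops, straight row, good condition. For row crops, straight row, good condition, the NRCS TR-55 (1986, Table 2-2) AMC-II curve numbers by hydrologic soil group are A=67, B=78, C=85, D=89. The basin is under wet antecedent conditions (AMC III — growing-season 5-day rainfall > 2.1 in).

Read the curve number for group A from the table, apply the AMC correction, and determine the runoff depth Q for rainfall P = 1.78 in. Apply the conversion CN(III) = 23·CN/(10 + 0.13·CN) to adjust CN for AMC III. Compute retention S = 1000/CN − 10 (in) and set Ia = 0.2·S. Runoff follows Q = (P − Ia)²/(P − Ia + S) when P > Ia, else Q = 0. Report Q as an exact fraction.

Q = 10847014201/20737930450 in ≈ 0.523 in

NRCS table: row crops, straight row, good condition, soil group A → CN(II) = 67
Adjust CN=67 to AMC III: 23·67/(10 + 0.13·67) → 1541 ÷ (1871/100) = 154100/1871 ≈ 82.362
Max retention: S = 1000/(154100/1871) − 10 = 3300/1541 in (≈ 2.141 in)
Ia = 0.2·(3300/1541) = 660/1541 in ≈ 0.428 in
P − Ia = 1.780 − 0.428 = 104149/77050 ≈ 1.352 in (> 0, runoff occurs)
Q = (104149/77050)²/((104149/77050) + 3300/1541) = (10847014201/5936702500)/(269149/77050) = 10847014201/20737930450 in ≈ 0.523 in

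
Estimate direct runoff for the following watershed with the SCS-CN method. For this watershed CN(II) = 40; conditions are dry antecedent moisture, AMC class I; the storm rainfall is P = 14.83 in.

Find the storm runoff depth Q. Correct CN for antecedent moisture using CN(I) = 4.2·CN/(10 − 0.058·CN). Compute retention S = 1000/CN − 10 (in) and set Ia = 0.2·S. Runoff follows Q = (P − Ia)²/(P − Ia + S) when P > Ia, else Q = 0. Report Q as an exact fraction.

Q = 28955161/21266700 in ≈ 1.362 in

Adjust CN=40 to AMC I: 4.2·40/(10 − 0.058·40) → 168 ÷ (192/25) = 175/8 ≈ 21.875
Retention S: 1000/CN − 10 with CN=21.875 → S = 250/7 ≈ 35.714 in
Ia = 0.2S: 0.2·35.714 = 7.143 in (exactly 50/7)
Excess rainfall: 14.830 − 7.143 = 7.687 in; P > Ia so Q > 0
Q: (5381/700)² ÷ (30381/700) = 28955161/21266700 in (≈ 1.362 in)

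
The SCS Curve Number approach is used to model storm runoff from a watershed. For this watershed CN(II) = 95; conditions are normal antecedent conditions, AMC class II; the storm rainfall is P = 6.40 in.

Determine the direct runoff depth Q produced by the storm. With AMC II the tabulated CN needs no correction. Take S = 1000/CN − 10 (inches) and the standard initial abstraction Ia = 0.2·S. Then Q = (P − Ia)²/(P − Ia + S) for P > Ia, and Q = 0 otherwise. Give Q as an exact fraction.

Q = 89401/15390 in ≈ 5.809 in

AMC II — tabulated CN = 95 applies directly.
S = 1000/95 − 10 = 10/19 in ≈ 0.526 in
Initial abstraction Ia = S/5 = (10/19)/5 = 2/19 ≈ 0.105 in
Since P=6.400 > Ia=0.105: effective rainfall P−Ia = 598/95 in
Runoff Q = (P−Ia)²/(P−Ia+S) = (6.295)²/(6.295+0.526) = 89401/15390 ≈ 5.809 in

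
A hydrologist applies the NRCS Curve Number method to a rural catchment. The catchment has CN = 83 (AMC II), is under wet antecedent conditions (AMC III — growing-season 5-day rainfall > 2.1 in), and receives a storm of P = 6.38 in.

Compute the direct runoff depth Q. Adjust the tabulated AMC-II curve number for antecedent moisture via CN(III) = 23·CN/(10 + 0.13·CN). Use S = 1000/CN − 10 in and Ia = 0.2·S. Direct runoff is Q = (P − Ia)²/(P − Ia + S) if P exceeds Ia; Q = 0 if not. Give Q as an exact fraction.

Q = 350429664841/64616881950 in ≈ 5.423 in

Adjust CN=83 to AMC III: 23·83/(10 + 0.13·83) → 1909 ÷ (2079/100) = 190900/2079 ≈ 91.823
S = 1000/(190900/2079) − 10 = 1700/1909 in ≈ 0.891 in
Ia = 0.2·(1700/1909) = 340/1909 in ≈ 0.178 in
P − Ia = 6.380 − 0.178 = 591971/95450 ≈ 6.202 in (> 0, runoff occurs)
Runoff Q = (P−Ia)²/(P−Ia+S) = (6.202)²/(6.202+0.891) = 350429664841/64616881950 ≈ 5.423 in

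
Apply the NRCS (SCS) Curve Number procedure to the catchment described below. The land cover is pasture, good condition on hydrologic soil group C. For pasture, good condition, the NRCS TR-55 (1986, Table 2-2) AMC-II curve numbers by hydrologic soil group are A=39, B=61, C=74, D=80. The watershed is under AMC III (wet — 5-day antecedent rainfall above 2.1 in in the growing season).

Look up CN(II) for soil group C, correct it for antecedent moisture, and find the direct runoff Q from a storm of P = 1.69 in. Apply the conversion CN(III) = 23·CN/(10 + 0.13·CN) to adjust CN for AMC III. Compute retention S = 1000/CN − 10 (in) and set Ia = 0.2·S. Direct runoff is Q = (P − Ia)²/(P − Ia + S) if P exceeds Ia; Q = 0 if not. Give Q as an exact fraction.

NRCS table: pasture, good condition, soil group C → CN(II) = 74
Wet (AMC III): CN(III) = 23·74/(10 + 0.13·74) = 1702/(981/50) = 85100/981 ≈ 86.748
S = 1000/(85100/981) − 10 = 1300/851 in ≈ 1.528 in
Ia = 0.2S: 0.2·1.528 = 0.306 in (exactly 260/851)
P − Ia = 1.690 − 0.306 = 117819/85100 ≈ 1.384 in (> 0, runoff occurs)
Runoff Q = (P−Ia)²/(P−Ia+S) = (1.384)²/(1.384+1.528) = 1067793597/1622261300 ≈ 0.658 in

Q = 1067793597/1622261300 in ≈ 0.658 in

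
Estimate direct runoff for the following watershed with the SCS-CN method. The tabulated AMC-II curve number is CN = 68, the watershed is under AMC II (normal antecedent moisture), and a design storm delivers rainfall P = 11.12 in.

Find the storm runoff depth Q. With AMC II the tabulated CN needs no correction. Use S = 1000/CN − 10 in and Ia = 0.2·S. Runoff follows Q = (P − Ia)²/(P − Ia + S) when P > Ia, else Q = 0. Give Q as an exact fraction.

Q = 9357138/1344275 in ≈ 6.961 in

AMC II — tabulated CN = 68 applies directly.
Retention S: 1000/CN − 10 with CN=68.000 → S = 80/17 ≈ 4.706 in
Ia = 0.2S: 0.2·4.706 = 0.941 in (exactly 16/17)
P − Ia = 11.120 − 0.941 = 4326/425 ≈ 10.179 in (> 0, runoff occurs)
Q: (4326/425)² ÷ (6326/425) = 9357138/1344275 in (≈ 6.961 in)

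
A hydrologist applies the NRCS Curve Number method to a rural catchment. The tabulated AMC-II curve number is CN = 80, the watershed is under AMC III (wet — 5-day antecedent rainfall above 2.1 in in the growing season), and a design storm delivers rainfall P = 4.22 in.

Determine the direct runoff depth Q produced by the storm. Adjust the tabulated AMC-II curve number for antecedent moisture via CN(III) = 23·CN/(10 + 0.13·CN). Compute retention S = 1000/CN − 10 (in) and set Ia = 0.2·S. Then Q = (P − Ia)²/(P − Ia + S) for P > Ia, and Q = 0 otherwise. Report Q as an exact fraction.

Q = 21187609/6730950 in ≈ 3.148 in

Adjust CN=80 to AMC III: 23·80/(10 + 0.13·80) → 1840 ÷ (102/5) = 4600/51 ≈ 90.196
Retention S: 1000/CN − 10 with CN=90.196 → S = 25/23 ≈ 1.087 in
Ia = 0.2·(25/23) = 5/23 in ≈ 0.217 in
P − Ia = 4.220 − 0.217 = 4603/1150 ≈ 4.003 in (> 0, runoff occurs)
Q: (4603/1150)² ÷ (5853/1150) = 21187609/6730950 in (≈ 3.148 in)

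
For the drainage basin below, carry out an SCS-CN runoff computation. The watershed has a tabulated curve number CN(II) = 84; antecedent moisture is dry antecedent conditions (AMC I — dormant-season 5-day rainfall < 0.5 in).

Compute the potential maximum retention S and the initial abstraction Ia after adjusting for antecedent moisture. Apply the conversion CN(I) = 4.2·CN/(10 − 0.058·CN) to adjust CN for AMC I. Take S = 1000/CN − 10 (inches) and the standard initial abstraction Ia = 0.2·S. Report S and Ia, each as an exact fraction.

S = 2000/441 in ≈ 4.535 in; Ia = 400/441 in ≈ 0.907 in

CN(I) from CN(II)=84: (4.2·84)/(10 − 0.058·84) = 44100/641 ≈ 68.799
Max retention: S = 1000/(44100/641) − 10 = 2000/441 in (≈ 4.535 in)
Initial abstraction Ia = S/5 = (2000/441)/5 = 400/441 ≈ 0.907 in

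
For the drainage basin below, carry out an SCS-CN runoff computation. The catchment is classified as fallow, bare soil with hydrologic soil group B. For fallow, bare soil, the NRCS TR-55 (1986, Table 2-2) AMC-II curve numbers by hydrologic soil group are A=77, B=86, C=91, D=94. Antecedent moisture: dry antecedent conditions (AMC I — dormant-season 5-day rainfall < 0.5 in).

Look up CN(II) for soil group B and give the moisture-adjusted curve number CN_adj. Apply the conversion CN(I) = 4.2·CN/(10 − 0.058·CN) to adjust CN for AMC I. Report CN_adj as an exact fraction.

CN_adj = 12900/179 ≈ 72.067

NRCS table: fallow, bare soil, soil group B → CN(II) = 86
CN(I) from CN(II)=86: (4.2·86)/(10 − 0.058·86) = 12900/179 ≈ 72.067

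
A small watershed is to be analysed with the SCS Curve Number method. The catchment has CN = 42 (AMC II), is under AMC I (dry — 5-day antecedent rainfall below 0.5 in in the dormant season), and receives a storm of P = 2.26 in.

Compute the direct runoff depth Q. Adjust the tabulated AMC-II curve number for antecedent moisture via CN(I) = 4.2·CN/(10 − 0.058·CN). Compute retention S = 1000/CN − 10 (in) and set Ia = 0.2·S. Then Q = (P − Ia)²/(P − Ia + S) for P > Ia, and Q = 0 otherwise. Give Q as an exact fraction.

CN(I) from CN(II)=42: (4.2·42)/(10 − 0.058·42) = 44100/1891 ≈ 23.321
Max retention: S = 1000/(44100/1891) − 10 = 14500/441 in (≈ 32.880 in)
Ia = 0.2·(14500/441) = 2900/441 in ≈ 6.576 in
P = 2.260 ≤ Ia = 6.576 in: entire storm abstracted, Q = 0.

Q = 0 in ≈ 0.000 in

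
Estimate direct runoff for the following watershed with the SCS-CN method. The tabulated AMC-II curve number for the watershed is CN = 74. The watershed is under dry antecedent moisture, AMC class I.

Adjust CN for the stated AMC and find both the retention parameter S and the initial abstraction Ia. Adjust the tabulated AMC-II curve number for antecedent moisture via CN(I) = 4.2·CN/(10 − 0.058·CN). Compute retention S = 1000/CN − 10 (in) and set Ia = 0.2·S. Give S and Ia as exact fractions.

Adjust CN=74 to AMC I: 4.2·74/(10 − 0.058·74) → (1554/5) ÷ (1427/250) = 77700/1427 ≈ 54.450
Retention S: 1000/CN − 10 with CN=54.450 → S = 6500/777 ≈ 8.366 in
Initial abstraction Ia = S/5 = (6500/777)/5 = 1300/777 ≈ 1.673 in

S = 6500/777 in ≈ 8.366 in; Ia = 1300/777 in ≈ 1.673 in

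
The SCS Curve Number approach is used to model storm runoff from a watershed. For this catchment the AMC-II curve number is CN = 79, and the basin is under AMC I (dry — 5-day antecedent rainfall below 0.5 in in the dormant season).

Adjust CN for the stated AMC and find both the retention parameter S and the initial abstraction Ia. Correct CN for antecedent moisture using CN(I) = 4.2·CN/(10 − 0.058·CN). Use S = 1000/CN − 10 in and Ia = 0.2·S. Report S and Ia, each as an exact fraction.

S = 500/79 in ≈ 6.329 in; Ia = 100/79 in ≈ 1.266 in

Dry (AMC I): CN(I) = 4.2·79/(10 − 0.058·79) = (1659/5)/(2709/500) = 7900/129 ≈ 61.240
Max retention: S = 1000/(7900/129) − 10 = 500/79 in (≈ 6.329 in)
Initial abstraction Ia = S/5 = (500/79)/5 = 100/79 ≈ 1.266 in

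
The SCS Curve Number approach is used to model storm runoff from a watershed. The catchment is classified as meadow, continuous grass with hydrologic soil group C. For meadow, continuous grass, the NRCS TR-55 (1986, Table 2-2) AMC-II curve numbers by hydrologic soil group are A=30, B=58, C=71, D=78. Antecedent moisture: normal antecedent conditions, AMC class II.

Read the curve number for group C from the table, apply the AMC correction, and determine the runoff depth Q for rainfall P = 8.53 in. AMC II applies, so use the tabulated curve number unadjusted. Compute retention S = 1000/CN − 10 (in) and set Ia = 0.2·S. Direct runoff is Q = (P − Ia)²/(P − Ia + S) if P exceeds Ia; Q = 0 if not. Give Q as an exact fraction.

NRCS table: meadow, continuous grass, soil group C → CN(II) = 71
CN(II) = 71; AMC II needs no correction.
Retention S: 1000/CN − 10 with CN=71.000 → S = 290/71 ≈ 4.085 in
Ia = 0.2S: 0.2·4.085 = 0.817 in (exactly 58/71)
Excess rainfall: 8.530 − 0.817 = 7.713 in; P > Ia so Q > 0
Runoff Q = (P−Ia)²/(P−Ia+S) = (7.713)²/(7.713+4.085) = 2998986169/594717300 ≈ 5.043 in

Q = 2998986169/594717300 in ≈ 5.043 in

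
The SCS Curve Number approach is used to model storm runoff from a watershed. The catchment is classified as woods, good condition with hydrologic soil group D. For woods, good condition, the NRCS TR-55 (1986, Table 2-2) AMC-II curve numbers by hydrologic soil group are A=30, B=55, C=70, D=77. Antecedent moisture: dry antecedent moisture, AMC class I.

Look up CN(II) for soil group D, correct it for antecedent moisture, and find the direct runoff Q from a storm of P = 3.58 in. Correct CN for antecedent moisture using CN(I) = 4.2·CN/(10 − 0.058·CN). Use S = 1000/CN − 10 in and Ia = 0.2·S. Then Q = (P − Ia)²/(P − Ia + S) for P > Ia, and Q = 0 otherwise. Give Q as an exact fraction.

Q = 30430360249/60592466550 in ≈ 0.502 in

NRCS table: woods, good condition, soil group D → CN(II) = 77
Adjust CN=77 to AMC I: 4.2·77/(10 − 0.058·77) → (1617/5) ÷ (2767/500) = 161700/2767 ≈ 58.439
S = 1000/(161700/2767) − 10 = 11500/1617 in ≈ 7.112 in
Ia = 0.2S: 0.2·7.112 = 1.422 in (exactly 2300/1617)
P − Ia = 3.580 − 1.422 = 174443/80850 ≈ 2.158 in (> 0, runoff occurs)
Runoff Q = (P−Ia)²/(P−Ia+S) = (2.158)²/(2.158+7.112) = 30430360249/60592466550 ≈ 0.502 in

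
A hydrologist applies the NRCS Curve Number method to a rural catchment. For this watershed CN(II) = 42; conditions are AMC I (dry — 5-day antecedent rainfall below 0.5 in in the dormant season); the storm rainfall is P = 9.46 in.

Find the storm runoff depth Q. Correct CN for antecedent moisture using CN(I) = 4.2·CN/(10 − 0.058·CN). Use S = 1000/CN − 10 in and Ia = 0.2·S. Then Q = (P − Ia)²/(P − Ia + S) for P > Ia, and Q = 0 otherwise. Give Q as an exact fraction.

CN(I) from CN(II)=42: (4.2·42)/(10 − 0.058·42) = 44100/1891 ≈ 23.321
Max retention: S = 1000/(44100/1891) − 10 = 14500/441 in (≈ 32.880 in)
Ia = 0.2S: 0.2·32.880 = 6.576 in (exactly 2900/441)
Since P=9.460 > Ia=6.576: effective rainfall P−Ia = 63593/22050 in
Q: (63593/22050)² ÷ (788593/22050) = 4044069649/17388475650 in (≈ 0.233 in)

Q = 4044069649/17388475650 in ≈ 0.233 in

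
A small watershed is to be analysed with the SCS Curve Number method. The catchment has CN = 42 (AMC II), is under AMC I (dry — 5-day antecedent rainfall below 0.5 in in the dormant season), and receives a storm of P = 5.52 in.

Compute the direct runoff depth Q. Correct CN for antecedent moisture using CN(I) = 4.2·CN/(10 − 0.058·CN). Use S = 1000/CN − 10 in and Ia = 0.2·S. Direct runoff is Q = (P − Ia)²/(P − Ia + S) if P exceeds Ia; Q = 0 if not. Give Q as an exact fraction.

Q = 0 in ≈ 0.000 in

Dry (AMC I): CN(I) = 4.2·42/(10 − 0.058·42) = (882/5)/(1891/250) = 44100/1891 ≈ 23.321
Retention S: 1000/CN − 10 with CN=23.321 → S = 14500/441 ≈ 32.880 in
Ia = 0.2·(14500/441) = 2900/441 in ≈ 6.576 in
P = 5.520 ≤ Ia = 6.576 in: entire storm abstracted, Q = 0.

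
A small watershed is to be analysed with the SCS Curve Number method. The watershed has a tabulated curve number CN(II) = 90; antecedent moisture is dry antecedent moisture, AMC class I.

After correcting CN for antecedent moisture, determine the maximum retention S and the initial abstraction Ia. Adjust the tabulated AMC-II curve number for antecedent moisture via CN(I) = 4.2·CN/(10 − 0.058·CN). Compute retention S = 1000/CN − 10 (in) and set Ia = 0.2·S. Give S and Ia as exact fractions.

S = 500/189 in ≈ 2.646 in; Ia = 100/189 in ≈ 0.529 in

CN(I) from CN(II)=90: (4.2·90)/(10 − 0.058·90) = 18900/239 ≈ 79.079
Max retention: S = 1000/(18900/239) − 10 = 500/189 in (≈ 2.646 in)
Ia = 0.2·(500/189) = 100/189 in ≈ 0.529 in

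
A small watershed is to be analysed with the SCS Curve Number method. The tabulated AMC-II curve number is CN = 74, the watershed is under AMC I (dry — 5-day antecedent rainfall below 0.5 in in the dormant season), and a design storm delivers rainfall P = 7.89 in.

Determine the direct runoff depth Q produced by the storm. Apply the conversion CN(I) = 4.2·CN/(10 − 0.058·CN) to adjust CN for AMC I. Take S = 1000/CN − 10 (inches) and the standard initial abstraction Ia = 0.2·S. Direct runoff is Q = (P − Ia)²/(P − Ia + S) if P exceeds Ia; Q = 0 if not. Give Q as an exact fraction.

CN(I) from CN(II)=74: (4.2·74)/(10 − 0.058·74) = 77700/1427 ≈ 54.450
Max retention: S = 1000/(77700/1427) − 10 = 6500/777 in (≈ 8.366 in)
Ia = 0.2·(6500/777) = 1300/777 in ≈ 1.673 in
Since P=7.890 > Ia=1.673: effective rainfall P−Ia = 483053/77700 in
Q: (483053/77700)² ÷ (1133053/77700) = 233340200809/88038218100 in (≈ 2.650 in)

Q = 233340200809/88038218100 in ≈ 2.650 in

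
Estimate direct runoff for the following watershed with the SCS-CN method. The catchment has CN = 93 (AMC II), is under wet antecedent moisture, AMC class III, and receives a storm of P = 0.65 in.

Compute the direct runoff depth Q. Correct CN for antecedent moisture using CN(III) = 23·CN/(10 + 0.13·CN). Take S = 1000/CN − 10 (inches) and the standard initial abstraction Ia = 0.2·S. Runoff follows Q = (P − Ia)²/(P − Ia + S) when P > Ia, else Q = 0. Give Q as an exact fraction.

Q = 625350049/1668719460 in ≈ 0.375 in

Wet (AMC III): CN(III) = 23·93/(10 + 0.13·93) = 2139/(2209/100) = 213900/2209 ≈ 96.831
Retention S: 1000/CN − 10 with CN=96.831 → S = 700/2139 ≈ 0.327 in
Ia = 0.2S: 0.2·0.327 = 0.065 in (exactly 140/2139)
Since P=0.650 > Ia=0.065: effective rainfall P−Ia = 25007/42780 in
Runoff Q = (P−Ia)²/(P−Ia+S) = (0.585)²/(0.585+0.327) = 625350049/1668719460 ≈ 0.375 in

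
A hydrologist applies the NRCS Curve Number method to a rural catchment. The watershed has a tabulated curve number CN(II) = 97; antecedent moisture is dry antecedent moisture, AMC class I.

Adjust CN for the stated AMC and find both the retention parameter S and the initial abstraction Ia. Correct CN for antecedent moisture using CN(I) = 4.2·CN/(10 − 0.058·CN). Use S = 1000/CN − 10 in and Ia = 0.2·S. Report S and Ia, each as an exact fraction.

CN(I) from CN(II)=97: (4.2·97)/(10 − 0.058·97) = 67900/729 ≈ 93.141
Max retention: S = 1000/(67900/729) − 10 = 500/679 in (≈ 0.736 in)
Initial abstraction Ia = S/5 = (500/679)/5 = 100/679 ≈ 0.147 in

S = 500/679 in ≈ 0.736 in; Ia = 100/679 in ≈ 0.147 in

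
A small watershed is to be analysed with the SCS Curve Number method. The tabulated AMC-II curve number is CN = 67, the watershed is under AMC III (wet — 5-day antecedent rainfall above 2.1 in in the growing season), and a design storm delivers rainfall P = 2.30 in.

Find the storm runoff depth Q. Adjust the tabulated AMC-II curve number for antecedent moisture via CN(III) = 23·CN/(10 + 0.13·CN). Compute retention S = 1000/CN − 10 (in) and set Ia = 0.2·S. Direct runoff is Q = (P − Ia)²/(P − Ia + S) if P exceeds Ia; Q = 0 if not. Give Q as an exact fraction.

Adjust CN=67 to AMC III: 23·67/(10 + 0.13·67) → 1541 ÷ (1871/100) = 154100/1871 ≈ 82.362
S = 1000/(154100/1871) − 10 = 3300/1541 in ≈ 2.141 in
Initial abstraction Ia = S/5 = (3300/1541)/5 = 660/1541 ≈ 0.428 in
Since P=2.300 > Ia=0.428: effective rainfall P−Ia = 28843/15410 in
Runoff Q = (P−Ia)²/(P−Ia+S) = (1.872)²/(1.872+2.141) = 831918649/953000630 ≈ 0.873 in

Q = 831918649/953000630 in ≈ 0.873 in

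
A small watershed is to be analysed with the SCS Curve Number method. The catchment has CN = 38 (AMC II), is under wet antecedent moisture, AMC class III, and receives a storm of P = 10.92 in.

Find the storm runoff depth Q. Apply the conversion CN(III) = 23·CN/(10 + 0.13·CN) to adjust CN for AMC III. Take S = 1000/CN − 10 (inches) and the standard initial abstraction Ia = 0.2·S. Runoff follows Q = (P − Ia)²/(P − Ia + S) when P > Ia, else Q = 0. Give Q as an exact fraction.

Adjust CN=38 to AMC III: 23·38/(10 + 0.13·38) → 874 ÷ (747/50) = 43700/747 ≈ 58.501
Retention S: 1000/CN − 10 with CN=58.501 → S = 3100/437 ≈ 7.094 in
Initial abstraction Ia = S/5 = (3100/437)/5 = 620/437 ≈ 1.419 in
P − Ia = 10.920 − 1.419 = 103801/10925 ≈ 9.501 in (> 0, runoff occurs)
Runoff Q = (P−Ia)²/(P−Ia+S) = (9.501)²/(9.501+7.094) = 10774647601/1980713425 ≈ 5.440 in

Q = 10774647601/1980713425 in ≈ 5.440 in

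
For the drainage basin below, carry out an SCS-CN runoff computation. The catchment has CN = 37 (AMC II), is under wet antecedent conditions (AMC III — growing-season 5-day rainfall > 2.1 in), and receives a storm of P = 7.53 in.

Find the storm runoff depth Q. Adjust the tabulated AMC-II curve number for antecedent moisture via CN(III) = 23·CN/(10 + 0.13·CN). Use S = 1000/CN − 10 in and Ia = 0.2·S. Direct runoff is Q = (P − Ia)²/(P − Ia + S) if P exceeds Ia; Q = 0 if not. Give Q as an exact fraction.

Q = 88340709603/32474245100 in ≈ 2.720 in

Wet (AMC III): CN(III) = 23·37/(10 + 0.13·37) = 851/(1481/100) = 85100/1481 ≈ 57.461
Retention S: 1000/CN − 10 with CN=57.461 → S = 6300/851 ≈ 7.403 in
Ia = 0.2S: 0.2·7.403 = 1.481 in (exactly 1260/851)
Since P=7.530 > Ia=1.481: effective rainfall P−Ia = 514803/85100 in
Q = (514803/85100)²/((514803/85100) + 6300/851) = (265022128809/7242010000)/(1144803/85100) = 88340709603/32474245100 in ≈ 2.720 in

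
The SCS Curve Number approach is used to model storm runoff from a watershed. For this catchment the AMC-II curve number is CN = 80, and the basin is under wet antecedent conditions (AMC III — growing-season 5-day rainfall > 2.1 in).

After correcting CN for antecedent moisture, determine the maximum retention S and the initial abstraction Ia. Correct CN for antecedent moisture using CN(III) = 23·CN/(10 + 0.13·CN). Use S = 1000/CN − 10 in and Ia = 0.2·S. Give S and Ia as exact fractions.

S = 25/23 in ≈ 1.087 in; Ia = 5/23 in ≈ 0.217 in

CN(III) from CN(II)=80: (23·80)/(10 + 0.13·80) = 4600/51 ≈ 90.196
Retention S: 1000/CN − 10 with CN=90.196 → S = 25/23 ≈ 1.087 in
Ia = 0.2·(25/23) = 5/23 in ≈ 0.217 in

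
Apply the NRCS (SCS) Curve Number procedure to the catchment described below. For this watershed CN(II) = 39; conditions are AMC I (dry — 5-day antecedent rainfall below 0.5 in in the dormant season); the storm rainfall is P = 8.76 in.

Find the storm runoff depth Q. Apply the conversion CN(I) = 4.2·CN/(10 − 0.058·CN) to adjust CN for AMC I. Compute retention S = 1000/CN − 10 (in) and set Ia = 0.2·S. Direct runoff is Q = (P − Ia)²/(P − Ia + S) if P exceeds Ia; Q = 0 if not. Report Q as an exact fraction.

CN(I) from CN(II)=39: (4.2·39)/(10 − 0.058·39) = 81900/3869 ≈ 21.168
Retention S: 1000/CN − 10 with CN=21.168 → S = 30500/819 ≈ 37.241 in
Ia = 0.2·(30500/819) = 6100/819 in ≈ 7.448 in
Excess rainfall: 8.760 − 7.448 = 1.312 in; P > Ia so Q > 0
Runoff Q = (P−Ia)²/(P−Ia+S) = (1.312)²/(1.312+37.241) = 721513321/16162166475 ≈ 0.045 in

Q = 721513321/16162166475 in ≈ 0.045 in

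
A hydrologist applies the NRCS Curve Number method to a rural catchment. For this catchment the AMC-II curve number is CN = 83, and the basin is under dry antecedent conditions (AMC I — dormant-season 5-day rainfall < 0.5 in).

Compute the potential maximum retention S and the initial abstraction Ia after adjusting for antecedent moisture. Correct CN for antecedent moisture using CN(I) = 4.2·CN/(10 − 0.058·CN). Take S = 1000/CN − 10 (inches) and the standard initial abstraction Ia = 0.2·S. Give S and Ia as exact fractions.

S = 8500/1743 in ≈ 4.877 in; Ia = 1700/1743 in ≈ 0.975 in

Adjust CN=83 to AMC I: 4.2·83/(10 − 0.058·83) → (1743/5) ÷ (2593/500) = 174300/2593 ≈ 67.219
S = 1000/(174300/2593) − 10 = 8500/1743 in ≈ 4.877 in
Initial abstraction Ia = S/5 = (8500/1743)/5 = 1700/1743 ≈ 0.975 in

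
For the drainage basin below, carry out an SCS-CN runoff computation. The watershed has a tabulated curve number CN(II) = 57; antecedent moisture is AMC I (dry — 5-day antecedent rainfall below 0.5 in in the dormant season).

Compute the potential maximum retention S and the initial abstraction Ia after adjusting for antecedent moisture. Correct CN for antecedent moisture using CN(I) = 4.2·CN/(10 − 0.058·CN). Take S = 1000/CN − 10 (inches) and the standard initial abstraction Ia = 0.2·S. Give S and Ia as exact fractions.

S = 21500/1197 in ≈ 17.962 in; Ia = 4300/1197 in ≈ 3.592 in

Adjust CN=57 to AMC I: 4.2·57/(10 − 0.058·57) → (1197/5) ÷ (3347/500) = 119700/3347 ≈ 35.763
Retention S: 1000/CN − 10 with CN=35.763 → S = 21500/1197 ≈ 17.962 in
Ia = 0.2·(21500/1197) = 4300/1197 in ≈ 3.592 in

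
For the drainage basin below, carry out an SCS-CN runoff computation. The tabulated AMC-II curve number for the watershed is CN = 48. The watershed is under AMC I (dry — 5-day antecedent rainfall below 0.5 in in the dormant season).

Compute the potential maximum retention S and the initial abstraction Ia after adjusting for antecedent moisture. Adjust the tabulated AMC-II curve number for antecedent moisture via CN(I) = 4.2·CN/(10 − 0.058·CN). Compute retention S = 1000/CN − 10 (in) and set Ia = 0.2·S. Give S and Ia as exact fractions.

S = 1625/63 in ≈ 25.794 in; Ia = 325/63 in ≈ 5.159 in

Dry (AMC I): CN(I) = 4.2·48/(10 − 0.058·48) = (1008/5)/(902/125) = 12600/451 ≈ 27.938
S = 1000/(12600/451) − 10 = 1625/63 in ≈ 25.794 in
Ia = 0.2S: 0.2·25.794 = 5.159 in (exactly 325/63)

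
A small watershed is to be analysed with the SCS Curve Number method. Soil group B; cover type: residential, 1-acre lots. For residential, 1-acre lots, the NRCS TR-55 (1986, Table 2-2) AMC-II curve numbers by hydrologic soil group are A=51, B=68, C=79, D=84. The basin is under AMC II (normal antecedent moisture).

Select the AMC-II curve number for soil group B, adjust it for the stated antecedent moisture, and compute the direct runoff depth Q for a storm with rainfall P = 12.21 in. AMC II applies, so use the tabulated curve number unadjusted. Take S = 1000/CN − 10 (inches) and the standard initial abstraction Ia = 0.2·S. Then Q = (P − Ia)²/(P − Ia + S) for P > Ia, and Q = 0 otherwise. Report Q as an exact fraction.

Q = 366990649/46166900 in ≈ 7.949 in

NRCS table: residential, 1-acre lots, soil group B → CN(II) = 68
Average conditions: CN = 68 (no AMC adjustment).
Max retention: S = 1000/68 − 10 = 80/17 in (≈ 4.706 in)
Ia = 0.2·(80/17) = 16/17 in ≈ 0.941 in
Since P=12.210 > Ia=0.941: effective rainfall P−Ia = 19157/1700 in
Q = (19157/1700)²/((19157/1700) + 80/17) = (366990649/2890000)/(27157/1700) = 366990649/46166900 in ≈ 7.949 in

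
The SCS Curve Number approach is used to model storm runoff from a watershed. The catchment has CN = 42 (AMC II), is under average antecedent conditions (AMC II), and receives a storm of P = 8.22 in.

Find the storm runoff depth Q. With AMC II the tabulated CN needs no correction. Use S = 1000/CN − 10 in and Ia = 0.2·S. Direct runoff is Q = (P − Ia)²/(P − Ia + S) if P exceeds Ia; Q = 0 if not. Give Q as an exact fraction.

Q = 32844361/21242550 in ≈ 1.546 in

Average conditions: CN = 42 (no AMC adjustment).
Max retention: S = 1000/42 − 10 = 290/21 in (≈ 13.810 in)
Ia = 0.2·(290/21) = 58/21 in ≈ 2.762 in
P − Ia = 8.220 − 2.762 = 5731/1050 ≈ 5.458 in (> 0, runoff occurs)
Runoff Q = (P−Ia)²/(P−Ia+S) = (5.458)²/(5.458+13.810) = 32844361/21242550 ≈ 1.546 in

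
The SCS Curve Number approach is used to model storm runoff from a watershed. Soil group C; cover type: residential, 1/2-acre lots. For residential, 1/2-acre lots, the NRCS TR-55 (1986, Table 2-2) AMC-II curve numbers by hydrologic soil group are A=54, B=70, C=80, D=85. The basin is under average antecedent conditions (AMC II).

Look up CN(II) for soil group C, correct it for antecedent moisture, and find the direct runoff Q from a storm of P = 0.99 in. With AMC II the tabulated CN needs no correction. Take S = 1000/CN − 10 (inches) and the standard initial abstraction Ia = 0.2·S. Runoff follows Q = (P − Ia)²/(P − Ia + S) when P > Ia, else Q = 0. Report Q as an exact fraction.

Q = 2401/29900 in ≈ 0.080 in

NRCS table: residential, 1/2-acre lots, soil group C → CN(II) = 80
AMC II — tabulated CN = 80 applies directly.
Max retention: S = 1000/80 − 10 = 5/2 in (≈ 2.500 in)
Ia = 0.2·(5/2) = 1/2 in ≈ 0.500 in
P − Ia = 0.990 − 0.500 = 49/100 ≈ 0.490 in (> 0, runoff occurs)
Q: (49/100)² ÷ (299/100) = 2401/29900 in (≈ 0.080 in)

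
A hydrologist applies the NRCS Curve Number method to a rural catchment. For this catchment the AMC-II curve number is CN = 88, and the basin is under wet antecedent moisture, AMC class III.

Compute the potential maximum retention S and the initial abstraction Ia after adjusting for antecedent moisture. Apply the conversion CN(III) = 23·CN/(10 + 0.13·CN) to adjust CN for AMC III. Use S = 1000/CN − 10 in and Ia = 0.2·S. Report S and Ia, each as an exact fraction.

S = 150/253 in ≈ 0.593 in; Ia = 30/253 in ≈ 0.119 in

Wet (AMC III): CN(III) = 23·88/(10 + 0.13·88) = 2024/(536/25) = 6325/67 ≈ 94.403
S = 1000/(6325/67) − 10 = 150/253 in ≈ 0.593 in
Ia = 0.2·(150/253) = 30/253 in ≈ 0.119 in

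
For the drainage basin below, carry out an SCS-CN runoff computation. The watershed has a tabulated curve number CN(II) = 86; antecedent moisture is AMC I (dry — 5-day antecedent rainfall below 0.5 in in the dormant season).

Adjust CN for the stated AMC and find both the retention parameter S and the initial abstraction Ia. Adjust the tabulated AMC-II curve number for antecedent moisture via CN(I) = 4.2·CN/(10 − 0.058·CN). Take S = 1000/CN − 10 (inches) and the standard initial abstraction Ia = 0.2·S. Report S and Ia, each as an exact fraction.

S = 500/129 in ≈ 3.876 in; Ia = 100/129 in ≈ 0.775 in

Dry (AMC I): CN(I) = 4.2·86/(10 − 0.058·86) = (1806/5)/(1253/250) = 12900/179 ≈ 72.067
Retention S: 1000/CN − 10 with CN=72.067 → S = 500/129 ≈ 3.876 in
Ia = 0.2S: 0.2·3.876 = 0.775 in (exactly 100/129)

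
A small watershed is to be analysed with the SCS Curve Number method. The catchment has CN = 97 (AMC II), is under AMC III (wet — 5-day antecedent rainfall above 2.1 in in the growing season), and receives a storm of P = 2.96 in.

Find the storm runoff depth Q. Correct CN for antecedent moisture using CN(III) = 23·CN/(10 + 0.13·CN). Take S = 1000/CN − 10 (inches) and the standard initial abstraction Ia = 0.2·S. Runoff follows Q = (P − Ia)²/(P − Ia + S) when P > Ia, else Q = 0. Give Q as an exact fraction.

Q = 13381498418/4771383925 in ≈ 2.805 in

Adjust CN=97 to AMC III: 23·97/(10 + 0.13·97) → 2231 ÷ (2261/100) = 223100/2261 ≈ 98.673
Max retention: S = 1000/(223100/2261) − 10 = 300/2231 in (≈ 0.134 in)
Initial abstraction Ia = S/5 = (300/2231)/5 = 60/2231 ≈ 0.027 in
P − Ia = 2.960 − 0.027 = 163594/55775 ≈ 2.933 in (> 0, runoff occurs)
Q = (163594/55775)²/((163594/55775) + 300/2231) = (26762996836/3110850625)/(171094/55775) = 13381498418/4771383925 in ≈ 2.805 in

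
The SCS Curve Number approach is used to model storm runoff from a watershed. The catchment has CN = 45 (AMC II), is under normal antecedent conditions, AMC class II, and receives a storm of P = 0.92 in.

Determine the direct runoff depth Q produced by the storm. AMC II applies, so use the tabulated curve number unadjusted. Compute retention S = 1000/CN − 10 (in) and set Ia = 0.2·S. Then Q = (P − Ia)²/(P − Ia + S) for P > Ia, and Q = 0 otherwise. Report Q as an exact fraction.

Q = 0 in ≈ 0.000 in

AMC II — tabulated CN = 45 applies directly.
S = 1000/45 − 10 = 110/9 in ≈ 12.222 in
Initial abstraction Ia = S/5 = (110/9)/5 = 22/9 ≈ 2.444 in
P = 0.920 ≤ Ia = 2.444 in: entire storm abstracted, Q = 0.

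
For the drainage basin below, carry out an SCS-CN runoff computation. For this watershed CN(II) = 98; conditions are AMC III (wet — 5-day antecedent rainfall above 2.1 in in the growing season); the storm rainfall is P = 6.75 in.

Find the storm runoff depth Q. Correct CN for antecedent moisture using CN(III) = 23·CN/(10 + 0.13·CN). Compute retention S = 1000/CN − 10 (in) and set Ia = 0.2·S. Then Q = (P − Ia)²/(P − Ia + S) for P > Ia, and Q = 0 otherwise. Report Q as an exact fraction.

Adjust CN=98 to AMC III: 23·98/(10 + 0.13·98) → 2254 ÷ (1137/50) = 112700/1137 ≈ 99.120
Retention S: 1000/CN − 10 with CN=99.120 → S = 100/1127 ≈ 0.089 in
Initial abstraction Ia = S/5 = (100/1127)/5 = 20/1127 ≈ 0.018 in
P − Ia = 6.750 − 0.018 = 30349/4508 ≈ 6.732 in (> 0, runoff occurs)
Q = (30349/4508)²/((30349/4508) + 100/1127) = (921061801/20322064)/(30749/4508) = 921061801/138616492 in ≈ 6.645 in

Q = 921061801/138616492 in ≈ 6.645 in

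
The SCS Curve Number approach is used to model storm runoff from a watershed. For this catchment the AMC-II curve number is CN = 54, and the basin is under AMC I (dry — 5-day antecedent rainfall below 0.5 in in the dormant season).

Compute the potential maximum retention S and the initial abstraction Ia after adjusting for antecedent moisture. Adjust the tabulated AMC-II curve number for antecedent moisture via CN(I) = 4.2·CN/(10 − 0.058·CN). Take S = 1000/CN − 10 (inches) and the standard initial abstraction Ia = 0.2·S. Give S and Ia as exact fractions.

S = 11500/567 in ≈ 20.282 in; Ia = 2300/567 in ≈ 4.056 in

Dry (AMC I): CN(I) = 4.2·54/(10 − 0.058·54) = (1134/5)/(1717/250) = 56700/1717 ≈ 33.023
Retention S: 1000/CN − 10 with CN=33.023 → S = 11500/567 ≈ 20.282 in
Initial abstraction Ia = S/5 = (11500/567)/5 = 2300/567 ≈ 4.056 in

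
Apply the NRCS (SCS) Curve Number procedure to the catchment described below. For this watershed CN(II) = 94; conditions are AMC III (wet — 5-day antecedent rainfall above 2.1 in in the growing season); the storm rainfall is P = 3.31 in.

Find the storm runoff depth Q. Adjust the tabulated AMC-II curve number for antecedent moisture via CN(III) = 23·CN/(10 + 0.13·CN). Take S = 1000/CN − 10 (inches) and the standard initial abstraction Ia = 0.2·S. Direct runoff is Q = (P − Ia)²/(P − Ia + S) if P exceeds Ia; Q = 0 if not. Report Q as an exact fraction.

Adjust CN=94 to AMC III: 23·94/(10 + 0.13·94) → 2162 ÷ (1111/50) = 108100/1111 ≈ 97.300
Max retention: S = 1000/(108100/1111) − 10 = 300/1081 in (≈ 0.278 in)
Ia = 0.2·(300/1081) = 60/1081 in ≈ 0.056 in
Since P=3.310 > Ia=0.056: effective rainfall P−Ia = 351811/108100 in
Q = (351811/108100)²/((351811/108100) + 300/1081) = (123770979721/11685610000)/(381811/108100) = 123770979721/41273769100 in ≈ 2.999 in

Q = 123770979721/41273769100 in ≈ 2.999 in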